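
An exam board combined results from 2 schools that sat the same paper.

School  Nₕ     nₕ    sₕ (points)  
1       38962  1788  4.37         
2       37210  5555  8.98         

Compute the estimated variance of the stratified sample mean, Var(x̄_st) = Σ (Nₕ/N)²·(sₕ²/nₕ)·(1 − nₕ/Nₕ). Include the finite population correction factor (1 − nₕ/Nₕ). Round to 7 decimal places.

N = 76172. Term for each stratum: Wₕ²sₕ²/nₕ·(1−nₕ/Nₕ).
Var(x̄_st) = 0.0026661537 + 0.0029469983 = 0.0056131519 → 0.0056132.

0.0056132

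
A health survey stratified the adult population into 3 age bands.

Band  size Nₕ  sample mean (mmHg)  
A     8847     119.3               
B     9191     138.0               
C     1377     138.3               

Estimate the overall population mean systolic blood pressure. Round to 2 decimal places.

129.50

N = 19415; weights Wₕ = Nₕ/N = (0.4557, 0.4734, 0.0709).
x̄_st = Σ Wₕ·x̄ₕ = 0.4557·119.3 + 0.4734·138.0 + 0.0709·138.3 ≈ 129.5001...
→ 129.50.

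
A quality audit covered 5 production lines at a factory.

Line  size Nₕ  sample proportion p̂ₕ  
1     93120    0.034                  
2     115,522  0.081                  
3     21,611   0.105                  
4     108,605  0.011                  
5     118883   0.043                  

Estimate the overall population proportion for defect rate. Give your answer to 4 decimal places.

0.0461

Wₕ = Nₕ/N with N = 457741: 0.2034, 0.2524, 0.0472, 0.2373, 0.2597.
p̂_st = 0.2034·0.034 + 0.2524·0.081 + 0.0472·0.105 + 0.2373·0.011 + 0.2597·0.043 ≈ 0.046094... → 0.0461.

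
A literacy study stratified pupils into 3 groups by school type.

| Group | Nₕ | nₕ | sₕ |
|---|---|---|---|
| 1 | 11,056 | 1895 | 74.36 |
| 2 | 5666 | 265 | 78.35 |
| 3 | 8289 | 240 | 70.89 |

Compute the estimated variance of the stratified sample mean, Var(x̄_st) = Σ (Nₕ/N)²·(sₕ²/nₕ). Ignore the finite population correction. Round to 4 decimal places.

4.0589

N = 25011. Term for each stratum: Wₕ²sₕ²/nₕ.
Var(x̄_st) = 0.5701689 + 1.1888393 + 2.2998572 = 4.0588654 → 4.0589.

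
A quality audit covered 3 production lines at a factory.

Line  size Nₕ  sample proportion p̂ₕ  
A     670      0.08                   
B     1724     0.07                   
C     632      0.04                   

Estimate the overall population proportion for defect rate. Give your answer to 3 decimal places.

N = 670 + 1724 + 632 = 3026.
Overall proportion = Σ (Nₕ/N)·p̂ₕ.
Σ Nₕp̂ₕ = 53.6 + 120.68 + 25.28 = 199.56.
199.56 / 3026 = 0.06595... → 0.066.

0.066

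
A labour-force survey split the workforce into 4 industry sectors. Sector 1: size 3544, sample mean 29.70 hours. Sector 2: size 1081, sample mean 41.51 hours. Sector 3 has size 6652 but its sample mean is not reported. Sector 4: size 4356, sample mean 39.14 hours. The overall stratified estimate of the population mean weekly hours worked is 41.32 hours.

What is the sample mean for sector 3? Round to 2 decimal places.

Σ Nₕx̄ₕ = N·μ, so 6652·x̄_3 = 15633·41.32 − (3544·29.70 + 1081·41.51 + 4356·39.14).
= 645955.56 − 320622.95 = 325332.61.
x̄_3 = 325332.61 / 6652 = 48.9075... → 48.91.

48.91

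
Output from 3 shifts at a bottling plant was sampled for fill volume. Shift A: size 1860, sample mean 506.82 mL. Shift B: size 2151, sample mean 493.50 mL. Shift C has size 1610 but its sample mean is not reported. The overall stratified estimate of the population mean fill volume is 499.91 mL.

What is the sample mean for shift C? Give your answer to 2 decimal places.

Σ Nₕx̄ₕ = N·μ, so 1610·x̄_C = 5621·499.91 − (1860·506.82 + 2151·493.50).
= 2809994.11 − 2004203.7 = 805790.41.
x̄_C = 805790.41 / 1610 = 500.4909... → 500.49.

500.49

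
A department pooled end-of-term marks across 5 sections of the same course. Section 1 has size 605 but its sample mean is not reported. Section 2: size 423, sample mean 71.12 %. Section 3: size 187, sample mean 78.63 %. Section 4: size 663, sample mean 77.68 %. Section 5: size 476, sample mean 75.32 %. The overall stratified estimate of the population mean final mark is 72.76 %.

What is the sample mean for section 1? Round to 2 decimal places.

Σ Nₕx̄ₕ = N·μ, so 605·x̄_1 = 2354·72.76 − (423·71.12 + 187·78.63 + 663·77.68 + 476·75.32).
= 171277.04 − 132141.73 = 39135.31.
x̄_1 = 39135.31 / 605 = 64.6865... → 64.69.

64.69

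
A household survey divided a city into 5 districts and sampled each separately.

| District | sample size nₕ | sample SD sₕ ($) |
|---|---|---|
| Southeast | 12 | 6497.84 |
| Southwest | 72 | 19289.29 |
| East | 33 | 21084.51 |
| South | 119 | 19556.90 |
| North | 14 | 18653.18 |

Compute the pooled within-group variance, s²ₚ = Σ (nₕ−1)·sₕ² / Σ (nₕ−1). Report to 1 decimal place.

370459869.1

Southeast: (12−1)·6497.84² = 11·42221924.6656 = 464441171.3216
Southwest: (72−1)·19289.29² = 71·372076708.7041 = 26417446317.9911
East: (33−1)·21084.51² = 32·444556561.9401 = 14225809982.0832
South: (119−1)·19556.90² = 118·382472337.61 = 45131735837.98
North: (14−1)·18653.18² = 13·347941124.1124 = 4523234613.4612
Numerator = 90762667922.8371; denominator = Σ(nₕ−1) = 245.
s²ₚ = 90762667922.8371/245 = 370459869.073... → 370459869.1.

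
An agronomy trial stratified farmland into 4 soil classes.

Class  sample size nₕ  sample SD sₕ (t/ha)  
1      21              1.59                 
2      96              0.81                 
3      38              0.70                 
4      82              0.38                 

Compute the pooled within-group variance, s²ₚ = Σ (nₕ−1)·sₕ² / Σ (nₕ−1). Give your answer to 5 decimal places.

0.61252

Degrees of freedom: 20 + 95 + 37 + 81 = 233.
Σ(nₕ−1)sₕ² = 20·2.5281 + 95·0.6561 + 37·0.49 + 81·0.1444 = 142.7179.
s²ₚ = 142.7179 / 233 = 0.6125232... → 0.61252.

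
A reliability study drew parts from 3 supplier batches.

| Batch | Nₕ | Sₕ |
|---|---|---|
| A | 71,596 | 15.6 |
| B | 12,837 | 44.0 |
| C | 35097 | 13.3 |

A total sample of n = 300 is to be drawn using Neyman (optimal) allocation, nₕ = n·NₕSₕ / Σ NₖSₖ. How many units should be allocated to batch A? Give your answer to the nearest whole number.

156

Σ NₕSₕ = 71596·15.6 + 12837·44.0 + 35097·13.3 = 2148515.7.
Share for A: 1116897.6/2148515.7 = 0.51985.
n_A = 300 × 0.51985 = 155.954... → 156.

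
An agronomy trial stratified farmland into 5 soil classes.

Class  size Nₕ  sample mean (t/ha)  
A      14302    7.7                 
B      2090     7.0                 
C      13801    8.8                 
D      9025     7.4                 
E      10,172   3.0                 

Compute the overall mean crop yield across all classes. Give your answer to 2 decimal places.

6.95

x̄_st = (Σ Nₕx̄ₕ) / (Σ Nₕ) = (14302·7.7 + 2090·7.0 + 13801·8.8 + 9025·7.4 + 10172·3.0) / 49390
= 343505.2 / 49390 = 6.9550... → 6.95.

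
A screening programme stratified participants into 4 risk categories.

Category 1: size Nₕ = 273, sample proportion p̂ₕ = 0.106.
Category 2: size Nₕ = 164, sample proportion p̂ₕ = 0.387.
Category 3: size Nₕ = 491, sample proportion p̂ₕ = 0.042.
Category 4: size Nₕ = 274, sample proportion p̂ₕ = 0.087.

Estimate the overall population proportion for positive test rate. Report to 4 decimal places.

N = 273 + 164 + 491 + 274 = 1202.
Overall proportion = Σ (Nₕ/N)·p̂ₕ.
Σ Nₕp̂ₕ = 28.938 + 63.468 + 20.622 + 23.838 = 136.866.
136.866 / 1202 = 0.113865... → 0.1139.

0.1139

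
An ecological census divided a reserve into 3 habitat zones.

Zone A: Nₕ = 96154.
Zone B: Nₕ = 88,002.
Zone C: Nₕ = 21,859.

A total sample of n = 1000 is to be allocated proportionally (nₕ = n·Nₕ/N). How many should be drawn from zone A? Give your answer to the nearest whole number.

N = 96154 + 88002 + 21859 = 206015.
n_A = 1000·96154/206015 = 466.733... → 467.

467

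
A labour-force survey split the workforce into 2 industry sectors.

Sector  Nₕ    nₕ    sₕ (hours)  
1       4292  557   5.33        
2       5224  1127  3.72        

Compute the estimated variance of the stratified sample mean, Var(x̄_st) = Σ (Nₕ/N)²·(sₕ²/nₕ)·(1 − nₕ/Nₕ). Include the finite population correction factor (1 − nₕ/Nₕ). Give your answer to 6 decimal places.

0.011931

N = 9516. Term for each stratum: Wₕ²sₕ²/nₕ·(1−nₕ/Nₕ).
Var(x̄_st) = 0.009029021 + 0.002902166 = 0.011931187 → 0.011931.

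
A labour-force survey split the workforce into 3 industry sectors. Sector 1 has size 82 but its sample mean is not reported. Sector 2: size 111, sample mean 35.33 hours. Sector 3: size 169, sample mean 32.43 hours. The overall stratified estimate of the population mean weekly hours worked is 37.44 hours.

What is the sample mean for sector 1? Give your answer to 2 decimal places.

N = 82 + 111 + 169 = 362.
Overall total = μ·N = 37.44·362 = 13553.28.
Subtract the known strata: 111·35.33 + 169·32.43 = 9402.3.
Remaining total for sector 1: 13553.28 − 9402.3 = 4150.98.
Divide by its size: 4150.98 / 82 = 50.6217... → 50.62.

50.62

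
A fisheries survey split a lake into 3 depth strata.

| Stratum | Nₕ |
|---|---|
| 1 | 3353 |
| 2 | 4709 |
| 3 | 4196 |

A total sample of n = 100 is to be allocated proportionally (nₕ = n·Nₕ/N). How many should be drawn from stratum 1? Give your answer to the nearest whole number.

27

N = 3353 + 4709 + 4196 = 12258.
n_1 = 100·3353/12258 = 27.354... → 27.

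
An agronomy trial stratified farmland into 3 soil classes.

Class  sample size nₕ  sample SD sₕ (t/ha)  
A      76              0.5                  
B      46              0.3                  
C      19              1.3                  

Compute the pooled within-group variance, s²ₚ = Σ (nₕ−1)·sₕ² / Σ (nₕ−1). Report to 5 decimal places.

0.38565

Degrees of freedom: 75 + 45 + 18 = 138.
Σ(nₕ−1)sₕ² = 75·0.25 + 45·0.09 + 18·1.69 = 53.22.
s²ₚ = 53.22 / 138 = 0.3856522... → 0.38565.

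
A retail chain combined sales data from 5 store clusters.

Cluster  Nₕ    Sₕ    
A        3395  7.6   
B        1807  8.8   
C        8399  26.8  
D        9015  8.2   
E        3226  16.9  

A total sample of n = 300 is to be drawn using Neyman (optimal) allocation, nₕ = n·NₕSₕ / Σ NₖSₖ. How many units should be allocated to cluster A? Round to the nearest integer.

20

A: NₕSₕ = 3395·7.6 = 25802
B: NₕSₕ = 1807·8.8 = 15901.6
C: NₕSₕ = 8399·26.8 = 225093.2
D: NₕSₕ = 9015·8.2 = 73923
E: NₕSₕ = 3226·16.9 = 54519.4
Σ NₕSₕ = 395239.2.
n_A = 300·25802/395239.2 = 19.585... → 20.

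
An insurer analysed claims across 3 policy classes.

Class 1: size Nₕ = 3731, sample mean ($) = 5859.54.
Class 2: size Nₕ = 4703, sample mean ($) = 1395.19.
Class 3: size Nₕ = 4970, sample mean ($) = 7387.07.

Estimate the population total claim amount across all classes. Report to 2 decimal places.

1: 3731·5859.54 = 21861943.74
2: 4703·1395.19 = 6561578.57
3: 4970·7387.07 = 36713737.9
τ̂ = Σ Nₕx̄ₕ = 65137260.21.

65137260.21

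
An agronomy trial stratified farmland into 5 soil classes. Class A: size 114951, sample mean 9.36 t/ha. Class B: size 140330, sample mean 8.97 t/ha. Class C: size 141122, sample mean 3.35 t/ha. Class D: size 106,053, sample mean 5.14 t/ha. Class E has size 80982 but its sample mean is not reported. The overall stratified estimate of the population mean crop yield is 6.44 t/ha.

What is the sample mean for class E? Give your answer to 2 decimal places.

Σ Nₕx̄ₕ = N·μ, so 80982·x̄_E = 583438·6.44 − (114951·9.36 + 140330·8.97 + 141122·3.35 + 106053·5.14).
= 3757340.72 − 3352572.58 = 404768.14.
x̄_E = 404768.14 / 80982 = 4.9982... → 5.00.

5.00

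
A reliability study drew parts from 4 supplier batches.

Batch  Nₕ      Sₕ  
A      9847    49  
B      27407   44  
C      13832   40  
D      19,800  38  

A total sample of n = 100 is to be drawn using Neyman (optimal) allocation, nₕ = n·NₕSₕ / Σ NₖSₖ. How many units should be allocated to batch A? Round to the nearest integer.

Σ NₕSₕ = 9847·49 + 27407·44 + 13832·40 + 19800·38 = 2994091.
Share for A: 482503/2994091 = 0.16115.
n_A = 100 × 0.16115 = 16.115... → 16.

16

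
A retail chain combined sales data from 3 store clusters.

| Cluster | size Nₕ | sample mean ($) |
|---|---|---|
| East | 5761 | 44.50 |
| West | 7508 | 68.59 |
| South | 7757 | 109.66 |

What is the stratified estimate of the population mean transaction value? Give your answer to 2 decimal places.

77.14

N = 21026; weights Wₕ = Nₕ/N = (0.2740, 0.3571, 0.3689).
x̄_st = Σ Wₕ·x̄ₕ = 0.2740·44.50 + 0.3571·68.59 + 0.3689·109.66 ≈ 77.1412...
→ 77.14.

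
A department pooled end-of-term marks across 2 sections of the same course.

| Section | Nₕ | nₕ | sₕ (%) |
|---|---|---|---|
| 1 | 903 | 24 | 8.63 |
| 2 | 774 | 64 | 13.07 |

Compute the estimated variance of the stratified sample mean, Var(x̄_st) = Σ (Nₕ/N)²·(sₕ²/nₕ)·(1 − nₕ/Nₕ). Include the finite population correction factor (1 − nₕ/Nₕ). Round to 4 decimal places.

N = 1677; Wₕ = Nₕ/N.
section 1: (903/1677)²·8.63²/24·(1 − 24/903) = 0.8758321
section 2: (774/1677)²·13.07²/64·(1 − 64/774) = 0.5215601
Sum = 1.3973922 → 1.3974.

1.3974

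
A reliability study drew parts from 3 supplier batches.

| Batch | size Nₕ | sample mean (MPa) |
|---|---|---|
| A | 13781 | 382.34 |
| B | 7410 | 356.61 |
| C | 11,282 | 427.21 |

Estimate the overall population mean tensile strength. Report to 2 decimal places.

x̄_st = (Σ Nₕx̄ₕ) / (Σ Nₕ) = (13781·382.34 + 7410·356.61 + 11282·427.21) / 32473
= 12731290.86 / 32473 = 392.0577... → 392.06.

392.06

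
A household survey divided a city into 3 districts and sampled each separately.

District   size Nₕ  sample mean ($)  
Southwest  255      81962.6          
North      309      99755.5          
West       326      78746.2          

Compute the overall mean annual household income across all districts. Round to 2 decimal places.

N = 255 + 309 + 326 = 890.
Overall mean = Σ (Nₕ/N)·x̄ₕ — weight by population share, not a simple average.
Σ Nₕx̄ₕ = 255·81962.6 + 309·99755.5 + 326·78746.2 = 20900463 + 30824449.5 + 25671261.2 = 77396173.7.
Divide by N: 77396173.7 / 890 = 86961.9929... → 86961.99.

86961.99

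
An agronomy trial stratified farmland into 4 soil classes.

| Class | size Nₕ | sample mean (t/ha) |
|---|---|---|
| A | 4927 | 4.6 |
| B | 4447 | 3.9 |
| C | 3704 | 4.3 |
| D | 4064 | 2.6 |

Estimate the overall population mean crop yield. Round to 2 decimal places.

N = 17142; weights Wₕ = Nₕ/N = (0.2874, 0.2594, 0.2161, 0.2371).
x̄_st = Σ Wₕ·x̄ₕ = 0.2874·4.6 + 0.2594·3.9 + 0.2161·4.3 + 0.2371·2.6 ≈ 3.8794...
→ 3.88.

3.88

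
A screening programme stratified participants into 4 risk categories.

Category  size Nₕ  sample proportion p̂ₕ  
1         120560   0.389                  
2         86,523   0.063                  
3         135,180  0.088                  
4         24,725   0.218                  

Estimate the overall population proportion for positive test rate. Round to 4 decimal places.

0.1897

N = 120560 + 86523 + 135180 + 24725 = 366988.
Overall proportion = Σ (Nₕ/N)·p̂ₕ.
Σ Nₕp̂ₕ = 46897.84 + 5450.949 + 11895.84 + 5390.05 = 69634.679.
69634.679 / 366988 = 0.189746... → 0.1897.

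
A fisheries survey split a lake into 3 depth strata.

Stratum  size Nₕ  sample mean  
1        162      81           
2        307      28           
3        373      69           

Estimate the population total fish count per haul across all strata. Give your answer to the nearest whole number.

Estimate total by summing Nₕ·x̄ₕ over strata.
162·81 + 307·28 + 373·69 = 13122 + 8596 + 25737 = 47455.

47455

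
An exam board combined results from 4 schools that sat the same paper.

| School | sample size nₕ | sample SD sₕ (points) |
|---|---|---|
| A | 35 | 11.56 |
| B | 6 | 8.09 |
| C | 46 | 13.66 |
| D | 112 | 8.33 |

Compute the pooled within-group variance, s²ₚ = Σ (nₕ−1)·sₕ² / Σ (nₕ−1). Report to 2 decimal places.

A: (35−1)·11.56² = 34·133.6336 = 4543.5424
B: (6−1)·8.09² = 5·65.4481 = 327.2405
C: (46−1)·13.66² = 45·186.5956 = 8396.802
D: (112−1)·8.33² = 111·69.3889 = 7702.1679
Numerator = 20969.7528; denominator = Σ(nₕ−1) = 195.
s²ₚ = 20969.7528/195 = 107.5372... → 107.54.

107.54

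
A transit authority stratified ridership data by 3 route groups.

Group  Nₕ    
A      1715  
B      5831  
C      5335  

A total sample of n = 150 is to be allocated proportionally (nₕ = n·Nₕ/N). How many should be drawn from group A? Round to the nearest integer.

N = 1715 + 5831 + 5335 = 12881.
n_A = 150·1715/12881 = 19.971... → 20.

20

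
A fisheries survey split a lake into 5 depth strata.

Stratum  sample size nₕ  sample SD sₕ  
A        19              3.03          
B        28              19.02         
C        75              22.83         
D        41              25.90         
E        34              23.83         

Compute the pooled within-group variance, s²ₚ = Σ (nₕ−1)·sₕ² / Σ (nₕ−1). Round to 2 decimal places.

489.97

A: (19−1)·3.03² = 18·9.1809 = 165.2562
B: (28−1)·19.02² = 27·361.7604 = 9767.5308
C: (75−1)·22.83² = 74·521.2089 = 38569.4586
D: (41−1)·25.90² = 40·670.81 = 26832.4
E: (34−1)·23.83² = 33·567.8689 = 18739.6737
Numerator = 94074.3193; denominator = Σ(nₕ−1) = 192.
s²ₚ = 94074.3193/192 = 489.9704... → 489.97.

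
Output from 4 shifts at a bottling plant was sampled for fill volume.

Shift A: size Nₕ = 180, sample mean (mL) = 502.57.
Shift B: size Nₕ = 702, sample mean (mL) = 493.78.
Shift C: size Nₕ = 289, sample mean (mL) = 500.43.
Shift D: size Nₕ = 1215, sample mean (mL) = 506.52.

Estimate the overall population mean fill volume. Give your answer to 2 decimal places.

501.74

N = 180 + 702 + 289 + 1215 = 2386.
Overall mean = Σ (Nₕ/N)·x̄ₕ — weight by population share, not a simple average.
Σ Nₕx̄ₕ = 180·502.57 + 702·493.78 + 289·500.43 + 1215·506.52 = 90462.6 + 346633.56 + 144624.27 + 615421.8 = 1197142.23.
Divide by N: 1197142.23 / 2386 = 501.7361... → 501.74.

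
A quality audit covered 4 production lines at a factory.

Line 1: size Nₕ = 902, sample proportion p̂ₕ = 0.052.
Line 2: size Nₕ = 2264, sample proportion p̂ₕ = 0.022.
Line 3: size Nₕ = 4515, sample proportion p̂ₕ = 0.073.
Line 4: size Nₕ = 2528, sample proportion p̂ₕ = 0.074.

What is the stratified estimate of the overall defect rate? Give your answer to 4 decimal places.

0.0601

N = 902 + 2264 + 4515 + 2528 = 10209.
Overall proportion = Σ (Nₕ/N)·p̂ₕ.
Σ Nₕp̂ₕ = 46.904 + 49.808 + 329.595 + 187.072 = 613.379.
613.379 / 10209 = 0.060082... → 0.0601.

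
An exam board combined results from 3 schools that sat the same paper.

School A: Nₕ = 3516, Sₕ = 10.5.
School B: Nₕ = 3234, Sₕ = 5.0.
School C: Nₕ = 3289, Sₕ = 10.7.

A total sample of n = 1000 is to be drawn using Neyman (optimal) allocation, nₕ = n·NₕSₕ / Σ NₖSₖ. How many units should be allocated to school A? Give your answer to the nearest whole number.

418

Σ NₕSₕ = 3516·10.5 + 3234·5.0 + 3289·10.7 = 88280.3.
Share for A: 36918/88280.3 = 0.41819.
n_A = 1000 × 0.41819 = 418.191... → 418.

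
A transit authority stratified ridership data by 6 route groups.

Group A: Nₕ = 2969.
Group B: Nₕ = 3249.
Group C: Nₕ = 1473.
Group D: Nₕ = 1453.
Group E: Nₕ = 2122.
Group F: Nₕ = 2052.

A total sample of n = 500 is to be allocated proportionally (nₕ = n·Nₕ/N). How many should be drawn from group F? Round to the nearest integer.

77

N = 2969 + 3249 + 1473 + 1453 + 2122 + 2052 = 13318.
n_F = 500·2052/13318 = 77.039... → 77.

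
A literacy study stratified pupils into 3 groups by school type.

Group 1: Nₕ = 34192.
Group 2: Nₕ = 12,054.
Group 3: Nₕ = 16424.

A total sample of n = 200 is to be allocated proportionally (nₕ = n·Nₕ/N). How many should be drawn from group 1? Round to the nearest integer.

Share of group 1 = 34192/62670 = 0.54559.
Allocate 200 × 0.54559 = 109.118... → 109.

109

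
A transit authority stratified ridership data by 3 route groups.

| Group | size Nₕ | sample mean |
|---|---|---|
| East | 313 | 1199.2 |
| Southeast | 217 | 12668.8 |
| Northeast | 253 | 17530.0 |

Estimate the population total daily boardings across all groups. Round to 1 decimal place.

7559569.2

Estimate total by summing Nₕ·x̄ₕ over strata.
313·1199.2 + 217·12668.8 + 253·17530.0 = 375349.6 + 2749129.6 + 4435090 = 7559569.2.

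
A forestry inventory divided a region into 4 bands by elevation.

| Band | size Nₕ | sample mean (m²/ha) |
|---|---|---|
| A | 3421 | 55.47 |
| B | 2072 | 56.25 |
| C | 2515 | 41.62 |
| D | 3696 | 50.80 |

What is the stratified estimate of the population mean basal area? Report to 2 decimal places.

N = 3421 + 2072 + 2515 + 3696 = 11704.
The stratified mean weights each stratum mean by its population share Nₕ/N.
Σ Nₕx̄ₕ = 3421·55.47 + 2072·56.25 + 2515·41.62 + 3696·50.80 = 189762.87 + 116550 + 104674.3 + 187756.8 = 598743.97.
Divide by N: 598743.97 / 11704 = 51.1572... → 51.16.

51.16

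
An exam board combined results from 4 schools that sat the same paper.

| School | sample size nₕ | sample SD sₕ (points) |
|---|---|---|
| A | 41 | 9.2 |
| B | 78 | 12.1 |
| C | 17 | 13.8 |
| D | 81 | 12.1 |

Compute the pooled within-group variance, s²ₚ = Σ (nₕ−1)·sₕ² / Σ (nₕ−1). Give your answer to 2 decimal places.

Degrees of freedom: 40 + 77 + 16 + 80 = 213.
Σ(nₕ−1)sₕ² = 40·84.64 + 77·146.41 + 16·190.44 + 80·146.41 = 29419.01.
s²ₚ = 29419.01 / 213 = 138.1174... → 138.12.

138.12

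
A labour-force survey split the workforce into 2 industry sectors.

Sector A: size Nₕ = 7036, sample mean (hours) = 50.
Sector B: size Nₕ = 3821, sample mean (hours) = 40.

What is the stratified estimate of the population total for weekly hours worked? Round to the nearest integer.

Estimate total by summing Nₕ·x̄ₕ over strata.
7036·50 + 3821·40 = 351800 + 152840 = 504640.

504640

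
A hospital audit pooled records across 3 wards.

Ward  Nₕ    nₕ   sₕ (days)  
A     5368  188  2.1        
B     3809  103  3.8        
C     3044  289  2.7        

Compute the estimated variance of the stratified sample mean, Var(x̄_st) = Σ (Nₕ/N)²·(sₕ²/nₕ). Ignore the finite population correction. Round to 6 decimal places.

0.019710

N = 12221. Term for each stratum: Wₕ²sₕ²/nₕ.
Var(x̄_st) = 0.004525768 + 0.013618787 + 0.001564968 = 0.019709523 → 0.019710.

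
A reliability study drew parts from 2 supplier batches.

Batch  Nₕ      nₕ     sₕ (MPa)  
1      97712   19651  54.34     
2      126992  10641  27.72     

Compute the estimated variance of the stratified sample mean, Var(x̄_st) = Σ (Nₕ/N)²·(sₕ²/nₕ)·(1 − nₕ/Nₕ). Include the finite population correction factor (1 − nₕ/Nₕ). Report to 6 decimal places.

0.043831

N = 224704; Wₕ = Nₕ/N.
batch 1: (97712/224704)²·54.34²/19651·(1 − 19651/97712) = 0.022699433
batch 2: (126992/224704)²·27.72²/10641·(1 − 10641/126992) = 0.021131430
Sum = 0.043830863 → 0.043831.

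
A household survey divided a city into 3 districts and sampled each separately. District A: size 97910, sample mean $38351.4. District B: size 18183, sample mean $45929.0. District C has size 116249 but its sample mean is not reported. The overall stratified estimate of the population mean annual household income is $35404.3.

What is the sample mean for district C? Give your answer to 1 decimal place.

N = 97910 + 18183 + 116249 = 232342.
Overall total = μ·N = 35404.3·232342 = 8225905870.6.
Subtract the known strata: 97910·38351.4 + 18183·45929.0 = 4590112581.
Remaining total for district C: 8225905870.6 − 4590112581 = 3635793289.6.
Divide by its size: 3635793289.6 / 116249 = 31275.910... → 31275.9.

31275.9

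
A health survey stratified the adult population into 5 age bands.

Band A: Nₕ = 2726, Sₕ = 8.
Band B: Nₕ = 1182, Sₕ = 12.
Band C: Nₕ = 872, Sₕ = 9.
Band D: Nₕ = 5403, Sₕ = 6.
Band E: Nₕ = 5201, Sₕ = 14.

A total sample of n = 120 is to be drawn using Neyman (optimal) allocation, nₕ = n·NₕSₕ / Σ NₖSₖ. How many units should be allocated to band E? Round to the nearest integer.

59

A: NₕSₕ = 2726·8 = 21808
B: NₕSₕ = 1182·12 = 14184
C: NₕSₕ = 872·9 = 7848
D: NₕSₕ = 5403·6 = 32418
E: NₕSₕ = 5201·14 = 72814
Σ NₕSₕ = 149072.
n_E = 120·72814/149072 = 58.614... → 59.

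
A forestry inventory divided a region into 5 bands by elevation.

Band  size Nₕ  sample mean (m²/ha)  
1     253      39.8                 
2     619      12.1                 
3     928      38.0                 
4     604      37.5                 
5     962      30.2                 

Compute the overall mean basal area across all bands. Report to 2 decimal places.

N = 253 + 619 + 928 + 604 + 962 = 3366.
Overall mean = Σ (Nₕ/N)·x̄ₕ — weight by population share, not a simple average.
Σ Nₕx̄ₕ = 253·39.8 + 619·12.1 + 928·38.0 + 604·37.5 + 962·30.2 = 10069.4 + 7489.9 + 35264 + 22650 + 29052.4 = 104525.7.
Divide by N: 104525.7 / 3366 = 31.0534... → 31.05.

31.05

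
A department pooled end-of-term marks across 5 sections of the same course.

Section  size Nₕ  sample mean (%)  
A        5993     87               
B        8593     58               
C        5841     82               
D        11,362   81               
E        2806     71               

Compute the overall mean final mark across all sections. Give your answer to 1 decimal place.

x̄_st = (Σ Nₕx̄ₕ) / (Σ Nₕ) = (5993·87 + 8593·58 + 5841·82 + 11362·81 + 2806·71) / 34595
= 2618295 / 34595 = 75.684... → 75.7.

75.7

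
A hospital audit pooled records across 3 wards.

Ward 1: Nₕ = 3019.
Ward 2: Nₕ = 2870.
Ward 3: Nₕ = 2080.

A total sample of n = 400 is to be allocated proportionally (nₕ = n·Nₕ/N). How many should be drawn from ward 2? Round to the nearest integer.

Share of ward 2 = 2870/7969 = 0.36015.
Allocate 400 × 0.36015 = 144.058... → 144.

144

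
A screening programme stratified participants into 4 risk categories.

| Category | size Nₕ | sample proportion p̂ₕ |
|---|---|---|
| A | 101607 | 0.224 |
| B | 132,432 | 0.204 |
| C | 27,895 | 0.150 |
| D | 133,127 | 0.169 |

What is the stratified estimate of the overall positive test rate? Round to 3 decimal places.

Wₕ = Nₕ/N with N = 395061: 0.2572, 0.3352, 0.0706, 0.3370.
p̂_st = 0.2572·0.224 + 0.3352·0.204 + 0.0706·0.150 + 0.3370·0.169 ≈ 0.19354... → 0.194.

0.194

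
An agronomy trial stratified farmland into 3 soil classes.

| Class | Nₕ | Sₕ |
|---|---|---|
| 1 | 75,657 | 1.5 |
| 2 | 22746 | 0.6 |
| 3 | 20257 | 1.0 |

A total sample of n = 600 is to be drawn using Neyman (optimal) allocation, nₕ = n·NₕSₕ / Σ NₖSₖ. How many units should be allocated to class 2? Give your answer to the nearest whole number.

1: NₕSₕ = 75657·1.5 = 113485.5
2: NₕSₕ = 22746·0.6 = 13647.6
3: NₕSₕ = 20257·1.0 = 20257
Σ NₕSₕ = 147390.1.
n_2 = 600·13647.6/147390.1 = 55.557... → 56.

56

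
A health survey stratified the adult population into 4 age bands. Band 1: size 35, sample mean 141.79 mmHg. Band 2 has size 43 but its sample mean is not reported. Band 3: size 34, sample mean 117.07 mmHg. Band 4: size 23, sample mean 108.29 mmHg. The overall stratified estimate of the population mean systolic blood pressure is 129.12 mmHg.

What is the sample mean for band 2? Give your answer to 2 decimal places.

Σ Nₕx̄ₕ = N·μ, so 43·x̄_2 = 135·129.12 − (35·141.79 + 34·117.07 + 23·108.29).
= 17431.2 − 11433.7 = 5997.5.
x̄_2 = 5997.5 / 43 = 139.4767... → 139.48.

139.48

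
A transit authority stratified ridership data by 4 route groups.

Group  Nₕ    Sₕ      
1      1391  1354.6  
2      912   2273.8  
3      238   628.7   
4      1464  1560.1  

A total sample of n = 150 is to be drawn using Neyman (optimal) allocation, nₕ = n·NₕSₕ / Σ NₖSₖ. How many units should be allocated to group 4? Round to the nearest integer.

54

Σ NₕSₕ = 1391·1354.6 + 912·2273.8 + 238·628.7 + 1464·1560.1 = 6391571.2.
Share for 4: 2283986.4/6391571.2 = 0.35734.
n_4 = 150 × 0.35734 = 53.602... → 54.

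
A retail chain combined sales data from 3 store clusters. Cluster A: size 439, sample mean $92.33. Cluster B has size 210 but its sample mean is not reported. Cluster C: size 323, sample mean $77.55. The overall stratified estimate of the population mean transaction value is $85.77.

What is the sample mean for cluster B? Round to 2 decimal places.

Σ Nₕx̄ₕ = N·μ, so 210·x̄_B = 972·85.77 − (439·92.33 + 323·77.55).
= 83368.44 − 65581.52 = 17786.92.
x̄_B = 17786.92 / 210 = 84.6996... → 84.70.

84.70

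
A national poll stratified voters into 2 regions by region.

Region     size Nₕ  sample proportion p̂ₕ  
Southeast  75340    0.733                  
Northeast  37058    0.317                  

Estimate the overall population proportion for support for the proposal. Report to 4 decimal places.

N = 75340 + 37058 = 112398.
Overall proportion = Σ (Nₕ/N)·p̂ₕ.
Σ Nₕp̂ₕ = 55224.22 + 11747.386 = 66971.606.
66971.606 / 112398 = 0.595843... → 0.5958.

0.5958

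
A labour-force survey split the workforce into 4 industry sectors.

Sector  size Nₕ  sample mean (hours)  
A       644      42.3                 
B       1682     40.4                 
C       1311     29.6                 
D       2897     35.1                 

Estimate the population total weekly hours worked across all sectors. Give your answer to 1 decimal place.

235684.3

A: 644·42.3 = 27241.2
B: 1682·40.4 = 67952.8
C: 1311·29.6 = 38805.6
D: 2897·35.1 = 101684.7
τ̂ = Σ Nₕx̄ₕ = 235684.3.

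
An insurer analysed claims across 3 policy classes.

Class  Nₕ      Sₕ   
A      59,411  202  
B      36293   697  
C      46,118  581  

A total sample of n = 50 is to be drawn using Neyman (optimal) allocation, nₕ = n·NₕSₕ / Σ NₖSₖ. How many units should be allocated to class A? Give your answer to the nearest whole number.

Σ NₕSₕ = 59411·202 + 36293·697 + 46118·581 = 64091801.
Share for A: 12001022/64091801 = 0.18725.
n_A = 50 × 0.18725 = 9.362... → 9.

9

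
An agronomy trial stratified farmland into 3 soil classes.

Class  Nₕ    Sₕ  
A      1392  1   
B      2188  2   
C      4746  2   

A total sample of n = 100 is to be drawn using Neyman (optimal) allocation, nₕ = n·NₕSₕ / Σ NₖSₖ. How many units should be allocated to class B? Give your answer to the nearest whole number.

Σ NₕSₕ = 1392·1 + 2188·2 + 4746·2 = 15260.
Share for B: 4376/15260 = 0.28676.
n_B = 100 × 0.28676 = 28.676... → 29.

29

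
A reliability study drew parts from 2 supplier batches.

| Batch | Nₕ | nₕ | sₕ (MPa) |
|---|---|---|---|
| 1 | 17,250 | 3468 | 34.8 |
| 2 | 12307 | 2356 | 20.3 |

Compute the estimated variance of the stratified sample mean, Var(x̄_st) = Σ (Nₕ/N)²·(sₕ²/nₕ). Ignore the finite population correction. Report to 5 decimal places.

N = 29557; Wₕ = Nₕ/N.
batch 1: (17250/29557)²·34.8²/3468 = 0.11894245
batch 2: (12307/29557)²·20.3²/2356 = 0.03032498
Sum = 0.14926743 → 0.14927.

0.14927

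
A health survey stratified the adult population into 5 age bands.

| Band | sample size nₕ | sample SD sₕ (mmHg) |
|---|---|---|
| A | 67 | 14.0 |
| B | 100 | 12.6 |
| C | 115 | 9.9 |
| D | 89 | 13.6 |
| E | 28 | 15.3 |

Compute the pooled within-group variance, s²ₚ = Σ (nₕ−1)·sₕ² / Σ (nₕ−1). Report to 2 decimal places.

Degrees of freedom: 66 + 99 + 114 + 88 + 27 = 394.
Σ(nₕ−1)sₕ² = 66·196 + 99·158.76 + 114·98.01 + 88·184.96 + 27·234.09 = 62423.29.
s²ₚ = 62423.29 / 394 = 158.4347... → 158.43.

158.43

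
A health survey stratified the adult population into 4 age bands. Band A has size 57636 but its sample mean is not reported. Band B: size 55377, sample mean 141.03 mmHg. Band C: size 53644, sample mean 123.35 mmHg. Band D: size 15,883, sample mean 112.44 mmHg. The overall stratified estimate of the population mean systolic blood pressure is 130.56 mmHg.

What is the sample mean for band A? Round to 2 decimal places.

N = 57636 + 55377 + 53644 + 15883 = 182540.
Overall total = μ·N = 130.56·182540 = 23832422.4.
Subtract the known strata: 55377·141.03 + 53644·123.35 + 15883·112.44 = 16212690.23.
Remaining total for band A: 23832422.4 − 16212690.23 = 7619732.17.
Divide by its size: 7619732.17 / 57636 = 132.2044... → 132.20.

132.20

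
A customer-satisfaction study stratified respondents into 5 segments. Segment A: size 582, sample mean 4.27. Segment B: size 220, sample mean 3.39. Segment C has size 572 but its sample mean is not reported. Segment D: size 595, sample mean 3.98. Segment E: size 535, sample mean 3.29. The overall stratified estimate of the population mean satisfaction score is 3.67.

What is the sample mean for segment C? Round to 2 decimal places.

Σ Nₕx̄ₕ = N·μ, so 572·x̄_C = 2504·3.67 − (582·4.27 + 220·3.39 + 595·3.98 + 535·3.29).
= 9189.68 − 7359.19 = 1830.49.
x̄_C = 1830.49 / 572 = 3.2002... → 3.20.

3.20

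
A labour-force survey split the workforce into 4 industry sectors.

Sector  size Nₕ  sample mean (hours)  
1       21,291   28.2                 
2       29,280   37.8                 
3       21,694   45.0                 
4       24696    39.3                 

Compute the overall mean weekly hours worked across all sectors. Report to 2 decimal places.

37.68

N = 21291 + 29280 + 21694 + 24696 = 96961.
The stratified mean weights each stratum mean by its population share Nₕ/N.
Σ Nₕx̄ₕ = 21291·28.2 + 29280·37.8 + 21694·45.0 + 24696·39.3 = 600406.2 + 1106784 + 976230 + 970552.8 = 3653973.
Divide by N: 3653973 / 96961 = 37.6850... → 37.68.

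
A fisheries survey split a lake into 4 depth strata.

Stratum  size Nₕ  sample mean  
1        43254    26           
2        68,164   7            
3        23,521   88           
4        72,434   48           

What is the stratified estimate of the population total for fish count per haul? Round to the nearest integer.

1: 43254·26 = 1124604
2: 68164·7 = 477148
3: 23521·88 = 2069848
4: 72434·48 = 3476832
τ̂ = Σ Nₕx̄ₕ = 7148432.

7148432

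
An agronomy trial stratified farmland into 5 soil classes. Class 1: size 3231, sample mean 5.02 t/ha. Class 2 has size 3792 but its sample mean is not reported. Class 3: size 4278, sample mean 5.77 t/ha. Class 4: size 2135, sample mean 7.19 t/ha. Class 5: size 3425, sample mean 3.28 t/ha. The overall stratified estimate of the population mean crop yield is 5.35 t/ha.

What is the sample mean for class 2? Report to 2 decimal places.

Σ Nₕx̄ₕ = N·μ, so 3792·x̄_2 = 16861·5.35 − (3231·5.02 + 4278·5.77 + 2135·7.19 + 3425·3.28).
= 90206.35 − 67488.33 = 22718.02.
x̄_2 = 22718.02 / 3792 = 5.9910... → 5.99.

5.99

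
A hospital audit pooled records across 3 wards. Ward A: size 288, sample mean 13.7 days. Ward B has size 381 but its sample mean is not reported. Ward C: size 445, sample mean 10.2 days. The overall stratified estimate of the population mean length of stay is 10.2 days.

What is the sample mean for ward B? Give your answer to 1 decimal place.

7.6

Σ Nₕx̄ₕ = N·μ, so 381·x̄_B = 1114·10.2 − (288·13.7 + 445·10.2).
= 11362.8 − 8484.6 = 2878.2.
x̄_B = 2878.2 / 381 = 7.554... → 7.6.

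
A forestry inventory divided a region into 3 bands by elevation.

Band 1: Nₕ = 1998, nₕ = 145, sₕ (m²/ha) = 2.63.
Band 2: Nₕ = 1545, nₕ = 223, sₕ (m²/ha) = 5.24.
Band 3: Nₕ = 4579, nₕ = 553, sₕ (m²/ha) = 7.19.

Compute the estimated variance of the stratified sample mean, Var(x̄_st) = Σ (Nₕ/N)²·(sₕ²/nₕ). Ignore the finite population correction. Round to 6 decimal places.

N = 8122. Term for each stratum: Wₕ²sₕ²/nₕ.
Var(x̄_st) = 0.002886745 + 0.004455421 + 0.029713100 = 0.037055266 → 0.037055.

0.037055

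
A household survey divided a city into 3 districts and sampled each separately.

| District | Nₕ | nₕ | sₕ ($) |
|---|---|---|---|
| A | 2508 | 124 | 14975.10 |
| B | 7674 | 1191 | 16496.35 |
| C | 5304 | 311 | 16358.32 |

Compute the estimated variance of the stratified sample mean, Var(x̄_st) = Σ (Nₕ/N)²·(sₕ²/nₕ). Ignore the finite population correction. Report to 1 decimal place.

N = 15486. Term for each stratum: Wₕ²sₕ²/nₕ.
Var(x̄_st) = 47434.5005 + 56108.5497 + 100935.8701 = 204478.9203 → 204478.9.

204478.9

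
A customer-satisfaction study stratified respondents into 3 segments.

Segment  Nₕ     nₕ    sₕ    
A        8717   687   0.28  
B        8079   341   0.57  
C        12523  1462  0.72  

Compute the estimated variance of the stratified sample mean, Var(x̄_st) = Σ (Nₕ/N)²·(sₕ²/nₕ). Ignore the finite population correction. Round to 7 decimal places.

N = 29319. Term for each stratum: Wₕ²sₕ²/nₕ.
Var(x̄_st) = 0.0000100878 + 0.0000723456 + 0.0000646898 = 0.0001471232 → 0.0001471.

0.0001471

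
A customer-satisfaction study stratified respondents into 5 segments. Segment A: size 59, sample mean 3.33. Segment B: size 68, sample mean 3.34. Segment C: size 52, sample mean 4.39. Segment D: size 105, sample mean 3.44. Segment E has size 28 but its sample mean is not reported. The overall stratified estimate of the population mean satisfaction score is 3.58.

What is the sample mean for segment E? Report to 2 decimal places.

N = 59 + 68 + 52 + 105 + 28 = 312.
Overall total = μ·N = 3.58·312 = 1116.96.
Subtract the known strata: 59·3.33 + 68·3.34 + 52·4.39 + 105·3.44 = 1013.07.
Remaining total for segment E: 1116.96 − 1013.07 = 103.89.
Divide by its size: 103.89 / 28 = 3.7104... → 3.71.

3.71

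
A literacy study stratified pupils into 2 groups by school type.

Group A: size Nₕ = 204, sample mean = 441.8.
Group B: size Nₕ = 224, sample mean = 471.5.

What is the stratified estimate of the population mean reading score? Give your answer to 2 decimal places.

457.34

x̄_st = (Σ Nₕx̄ₕ) / (Σ Nₕ) = (204·441.8 + 224·471.5) / 428
= 195743.2 / 428 = 457.3439... → 457.34.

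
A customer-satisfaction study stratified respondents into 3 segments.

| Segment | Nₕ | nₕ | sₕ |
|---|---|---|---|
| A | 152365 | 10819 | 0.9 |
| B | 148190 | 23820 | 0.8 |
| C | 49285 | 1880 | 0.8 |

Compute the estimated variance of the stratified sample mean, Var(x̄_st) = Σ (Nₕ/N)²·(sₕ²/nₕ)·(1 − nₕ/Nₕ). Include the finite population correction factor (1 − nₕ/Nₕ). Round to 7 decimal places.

N = 349840. Term for each stratum: Wₕ²sₕ²/nₕ·(1−nₕ/Nₕ).
Var(x̄_st) = 0.0000131929 + 0.0000040461 + 0.0000064986 = 0.0000237377 → 0.0000237.

0.0000237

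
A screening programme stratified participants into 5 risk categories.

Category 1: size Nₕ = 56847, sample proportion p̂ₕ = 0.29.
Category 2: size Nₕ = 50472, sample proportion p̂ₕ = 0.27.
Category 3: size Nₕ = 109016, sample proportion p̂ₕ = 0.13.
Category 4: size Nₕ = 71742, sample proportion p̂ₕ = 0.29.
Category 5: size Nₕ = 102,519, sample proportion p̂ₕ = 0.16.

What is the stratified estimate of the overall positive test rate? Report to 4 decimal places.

N = 56847 + 50472 + 109016 + 71742 + 102519 = 390596.
Overall proportion = Σ (Nₕ/N)·p̂ₕ.
Σ Nₕp̂ₕ = 16485.63 + 13627.44 + 14172.08 + 20805.18 + 16403.04 = 81493.37.
81493.37 / 390596 = 0.208639... → 0.2086.

0.2086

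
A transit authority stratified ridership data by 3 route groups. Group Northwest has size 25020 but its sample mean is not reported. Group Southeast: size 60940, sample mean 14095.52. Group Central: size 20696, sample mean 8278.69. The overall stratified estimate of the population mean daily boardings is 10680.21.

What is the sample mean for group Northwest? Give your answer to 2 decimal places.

Σ Nₕx̄ₕ = N·μ, so 25020·x̄_Northwest = 106656·10680.21 − (60940·14095.52 + 20696·8278.69).
= 1139108477.76 − 1030316757.04 = 108791720.72.
x̄_Northwest = 108791720.72 / 25020 = 4348.1903... → 4348.19.

4348.19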